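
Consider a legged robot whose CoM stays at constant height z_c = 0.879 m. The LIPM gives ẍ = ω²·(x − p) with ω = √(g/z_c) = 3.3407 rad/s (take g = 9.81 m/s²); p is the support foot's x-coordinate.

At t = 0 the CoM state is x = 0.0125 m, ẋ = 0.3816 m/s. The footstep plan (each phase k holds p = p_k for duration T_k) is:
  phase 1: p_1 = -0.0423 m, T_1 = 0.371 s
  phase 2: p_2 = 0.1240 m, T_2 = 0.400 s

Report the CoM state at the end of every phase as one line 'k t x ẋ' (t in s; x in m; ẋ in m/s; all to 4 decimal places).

1 0.3710 0.2410 1.0038
2 0.7710 0.8940 2.7336

phase 1: p=-0.0423, T=0.371, ωT=1.239400, cosh=1.871549, sinh=1.581991; start (x,ẋ)=(0.012500, 0.381600) → end (x,ẋ)=(0.240968, 1.003799)
phase 2: p=0.1240, T=0.400, ωT=1.336280, cosh=2.033842, sinh=1.771021; start (x,ẋ)=(0.240968, 1.003799) → end (x,ẋ)=(0.894043, 2.733602)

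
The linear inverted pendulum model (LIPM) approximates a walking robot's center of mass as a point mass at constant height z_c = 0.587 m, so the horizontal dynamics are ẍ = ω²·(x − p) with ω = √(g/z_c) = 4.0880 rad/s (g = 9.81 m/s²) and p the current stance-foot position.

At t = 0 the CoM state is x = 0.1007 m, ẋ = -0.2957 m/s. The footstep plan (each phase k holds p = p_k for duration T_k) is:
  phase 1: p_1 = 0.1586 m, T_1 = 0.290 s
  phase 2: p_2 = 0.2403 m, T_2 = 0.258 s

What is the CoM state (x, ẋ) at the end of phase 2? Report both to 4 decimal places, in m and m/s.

phase 1: p=0.1586, T=0.290, ωT=1.185520, cosh=1.788988, sinh=1.483400; start (x,ẋ)=(0.100700, -0.295700) → end (x,ẋ)=(-0.052282, -0.880117)
phase 2: p=0.2403, T=0.258, ωT=1.054704, cosh=1.609710, sinh=1.261415; start (x,ẋ)=(-0.052282, -0.880117) → end (x,ẋ)=(-0.502246, -2.925482)

x = -0.5022, ẋ = -2.9255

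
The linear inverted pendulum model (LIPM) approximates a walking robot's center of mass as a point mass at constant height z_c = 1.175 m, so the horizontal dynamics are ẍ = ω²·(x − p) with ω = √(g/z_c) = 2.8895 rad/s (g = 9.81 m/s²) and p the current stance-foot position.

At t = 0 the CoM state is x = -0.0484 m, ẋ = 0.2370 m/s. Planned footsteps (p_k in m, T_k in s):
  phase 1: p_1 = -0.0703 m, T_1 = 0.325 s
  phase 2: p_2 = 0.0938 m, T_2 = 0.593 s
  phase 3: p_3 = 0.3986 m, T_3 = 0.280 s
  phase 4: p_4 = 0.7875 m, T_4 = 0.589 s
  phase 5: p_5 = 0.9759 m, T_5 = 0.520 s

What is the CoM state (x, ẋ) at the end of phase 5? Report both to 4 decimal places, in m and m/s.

phase 1: p=-0.0703, T=0.325, ωT=0.939087, cosh=1.474315, sinh=1.083331; start (x,ẋ)=(-0.048400, 0.237000) → end (x,ẋ)=(0.050844, 0.417966)
phase 2: p=0.0938, T=0.593, ωT=1.713473, cosh=2.864219, sinh=2.683981; start (x,ẋ)=(0.050844, 0.417966) → end (x,ẋ)=(0.359001, 0.864003)
phase 3: p=0.3986, T=0.280, ωT=0.809060, cosh=1.345536, sinh=0.900260; start (x,ẋ)=(0.359001, 0.864003) → end (x,ẋ)=(0.614509, 1.059538)
phase 4: p=0.7875, T=0.589, ωT=1.701915, cosh=2.833388, sinh=2.651054; start (x,ẋ)=(0.614509, 1.059538) → end (x,ẋ)=(1.269453, 1.676934)
phase 5: p=0.9759, T=0.520, ωT=1.502540, cosh=2.357826, sinh=2.135261; start (x,ẋ)=(1.269453, 1.676934) → end (x,ẋ)=(2.907255, 5.765091)

x = 2.9073, ẋ = 5.7651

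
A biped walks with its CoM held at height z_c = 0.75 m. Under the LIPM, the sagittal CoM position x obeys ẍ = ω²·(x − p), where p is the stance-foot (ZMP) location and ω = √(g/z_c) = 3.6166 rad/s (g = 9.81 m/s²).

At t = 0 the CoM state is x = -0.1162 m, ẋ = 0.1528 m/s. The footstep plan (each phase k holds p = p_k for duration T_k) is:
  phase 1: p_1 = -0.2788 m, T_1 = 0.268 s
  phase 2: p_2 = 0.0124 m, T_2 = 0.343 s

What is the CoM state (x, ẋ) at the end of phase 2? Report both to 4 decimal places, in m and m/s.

phase 1: p=-0.2788, T=0.268, ωT=0.969249, cosh=1.507666, sinh=1.128298; start (x,ẋ)=(-0.116200, 0.152800) → end (x,ẋ)=(0.014017, 0.893877)
phase 2: p=0.0124, T=0.343, ωT=1.240494, cosh=1.873281, sinh=1.584039; start (x,ẋ)=(0.014017, 0.893877) → end (x,ẋ)=(0.406939, 1.683744)

x = 0.4069, ẋ = 1.6837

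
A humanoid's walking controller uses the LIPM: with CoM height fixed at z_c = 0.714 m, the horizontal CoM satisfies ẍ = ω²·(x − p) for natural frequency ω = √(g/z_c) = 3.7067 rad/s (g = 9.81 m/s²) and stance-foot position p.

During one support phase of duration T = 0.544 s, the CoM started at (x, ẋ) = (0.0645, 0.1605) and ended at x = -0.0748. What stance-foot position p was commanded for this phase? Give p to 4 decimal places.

p = 0.1705

ωT = 3.7067·0.544 = 2.016445; cosh(ωT) = 3.822350, sinh(ωT) = 3.689222
x(T) = p + (x₀−p)·cosh(ωT) + (ẋ₀/ω)·sinh(ωT) ⇒ p·(1 − cosh) = x(T) − x₀·cosh − (ẋ₀/ω)·sinh
numerator   = -0.0748 − (0.0645)·3.822350 − (0.1605/3.7067)·3.689222 = -0.481085
denominator = 1 − 3.822350 = -2.822350
p = -0.481085 / -2.822350 = 0.1705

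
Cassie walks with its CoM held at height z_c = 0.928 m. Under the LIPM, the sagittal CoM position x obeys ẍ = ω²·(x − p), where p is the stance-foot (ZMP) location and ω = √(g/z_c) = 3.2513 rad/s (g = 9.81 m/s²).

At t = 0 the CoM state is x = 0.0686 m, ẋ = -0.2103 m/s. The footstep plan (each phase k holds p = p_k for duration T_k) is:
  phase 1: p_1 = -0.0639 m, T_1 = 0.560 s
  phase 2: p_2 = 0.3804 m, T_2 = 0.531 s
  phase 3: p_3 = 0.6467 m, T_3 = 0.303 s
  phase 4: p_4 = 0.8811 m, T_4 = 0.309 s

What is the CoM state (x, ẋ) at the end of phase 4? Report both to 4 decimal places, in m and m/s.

x = -1.0017, ẋ = -5.6915

phase 1: p=-0.0639, T=0.560, ωT=1.820728, cosh=3.169131, sinh=3.007223; start (x,ẋ)=(0.068600, -0.210300) → end (x,ẋ)=(0.161497, 0.629035)
phase 2: p=0.3804, T=0.531, ωT=1.726440, cosh=2.899264, sinh=2.721347; start (x,ẋ)=(0.161497, 0.629035) → end (x,ẋ)=(0.272247, -0.113095)
phase 3: p=0.6467, T=0.303, ωT=0.985144, cosh=1.525791, sinh=1.152406; start (x,ẋ)=(0.272247, -0.113095) → end (x,ẋ)=(0.035277, -1.575566)
phase 4: p=0.8811, T=0.309, ωT=1.004652, cosh=1.548564, sinh=1.182392; start (x,ẋ)=(0.035277, -1.575566) → end (x,ẋ)=(-1.001693, -5.691472)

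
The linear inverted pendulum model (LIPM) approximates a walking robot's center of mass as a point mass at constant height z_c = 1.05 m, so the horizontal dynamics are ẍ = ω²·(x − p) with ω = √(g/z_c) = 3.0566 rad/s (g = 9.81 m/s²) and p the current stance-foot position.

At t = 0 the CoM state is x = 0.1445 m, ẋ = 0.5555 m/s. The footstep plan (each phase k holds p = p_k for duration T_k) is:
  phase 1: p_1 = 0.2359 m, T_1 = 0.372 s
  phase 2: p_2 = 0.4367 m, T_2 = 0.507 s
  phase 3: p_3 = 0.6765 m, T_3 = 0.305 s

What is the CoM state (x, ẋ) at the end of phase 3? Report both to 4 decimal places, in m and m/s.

phase 1: p=0.2359, T=0.372, ωT=1.137055, cosh=1.719168, sinh=1.398406; start (x,ẋ)=(0.144500, 0.555500) → end (x,ẋ)=(0.332911, 0.564321)
phase 2: p=0.4367, T=0.507, ωT=1.549696, cosh=2.461176, sinh=2.248863; start (x,ẋ)=(0.332911, 0.564321) → end (x,ẋ)=(0.596451, 0.675462)
phase 3: p=0.6765, T=0.305, ωT=0.932263, cosh=1.466957, sinh=1.073295; start (x,ẋ)=(0.596451, 0.675462) → end (x,ẋ)=(0.796254, 0.728264)

x = 0.7963, ẋ = 0.7283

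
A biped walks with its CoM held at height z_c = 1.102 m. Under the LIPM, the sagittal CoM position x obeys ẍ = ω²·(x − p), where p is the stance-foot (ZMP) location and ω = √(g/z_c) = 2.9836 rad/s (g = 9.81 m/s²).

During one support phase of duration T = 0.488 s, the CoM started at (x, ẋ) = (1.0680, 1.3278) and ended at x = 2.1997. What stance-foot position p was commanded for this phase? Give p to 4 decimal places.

ωT = 2.9836·0.488 = 1.455997; cosh(ωT) = 2.260962, sinh(ωT) = 2.027794
x(T) = p + (x₀−p)·cosh(ωT) + (ẋ₀/ω)·sinh(ωT) ⇒ p·(1 − cosh) = x(T) − x₀·cosh − (ẋ₀/ω)·sinh
numerator   = 2.1997 − (1.0680)·2.260962 − (1.3278/2.9836)·2.027794 = -1.117443
denominator = 1 − 2.260962 = -1.260962
p = -1.117443 / -1.260962 = 0.8862

p = 0.8862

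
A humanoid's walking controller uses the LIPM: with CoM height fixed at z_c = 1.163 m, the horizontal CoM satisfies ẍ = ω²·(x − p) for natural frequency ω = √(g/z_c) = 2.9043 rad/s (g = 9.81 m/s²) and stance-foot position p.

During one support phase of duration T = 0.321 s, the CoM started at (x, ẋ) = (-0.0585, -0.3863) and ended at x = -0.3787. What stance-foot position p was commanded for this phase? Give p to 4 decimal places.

ωT = 2.9043·0.321 = 0.932280; cosh(ωT) = 1.466975, sinh(ωT) = 1.073320
x(T) = p + (x₀−p)·cosh(ωT) + (ẋ₀/ω)·sinh(ωT) ⇒ p·(1 − cosh) = x(T) − x₀·cosh − (ẋ₀/ω)·sinh
numerator   = -0.3787 − (-0.0585)·1.466975 − (-0.3863/2.9043)·1.073320 = -0.150120
denominator = 1 − 1.466975 = -0.466975
p = -0.150120 / -0.466975 = 0.3215

p = 0.3215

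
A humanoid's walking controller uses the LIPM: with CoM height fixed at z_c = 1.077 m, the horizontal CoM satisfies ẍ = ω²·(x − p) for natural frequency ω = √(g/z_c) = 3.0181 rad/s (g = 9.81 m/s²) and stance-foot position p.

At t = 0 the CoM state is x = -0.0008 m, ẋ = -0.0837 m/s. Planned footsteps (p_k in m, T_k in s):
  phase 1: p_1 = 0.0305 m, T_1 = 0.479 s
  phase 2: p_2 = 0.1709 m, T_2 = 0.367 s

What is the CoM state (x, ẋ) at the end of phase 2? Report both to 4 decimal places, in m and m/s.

x = -0.4442, ẋ = -1.7157

phase 1: p=0.0305, T=0.479, ωT=1.445670, cosh=2.240141, sinh=2.004553; start (x,ẋ)=(-0.000800, -0.083700) → end (x,ẋ)=(-0.095208, -0.376863)
phase 2: p=0.1709, T=0.367, ωT=1.107643, cosh=1.678775, sinh=1.348439; start (x,ẋ)=(-0.095208, -0.376863) → end (x,ẋ)=(-0.444212, -1.715654)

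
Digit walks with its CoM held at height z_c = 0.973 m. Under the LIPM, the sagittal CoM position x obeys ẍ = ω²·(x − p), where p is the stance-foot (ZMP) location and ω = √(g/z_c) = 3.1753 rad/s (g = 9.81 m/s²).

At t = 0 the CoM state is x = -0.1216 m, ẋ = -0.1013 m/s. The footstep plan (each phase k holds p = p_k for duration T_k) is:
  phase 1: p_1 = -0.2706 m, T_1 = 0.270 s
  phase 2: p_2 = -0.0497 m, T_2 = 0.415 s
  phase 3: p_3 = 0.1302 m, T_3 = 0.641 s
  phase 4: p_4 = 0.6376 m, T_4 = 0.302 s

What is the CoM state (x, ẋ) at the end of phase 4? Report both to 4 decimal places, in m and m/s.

phase 1: p=-0.2706, T=0.270, ωT=0.857331, cosh=1.390577, sinh=0.966284; start (x,ẋ)=(-0.121600, -0.101300) → end (x,ẋ)=(-0.094231, 0.316303)
phase 2: p=-0.0497, T=0.415, ωT=1.317749, cosh=2.001372, sinh=1.733635; start (x,ẋ)=(-0.094231, 0.316303) → end (x,ẋ)=(0.033871, 0.387905)
phase 3: p=0.1302, T=0.641, ωT=2.035367, cosh=3.892848, sinh=3.762215; start (x,ẋ)=(0.033871, 0.387905) → end (x,ẋ)=(0.214809, 0.359290)
phase 4: p=0.6376, T=0.302, ωT=0.958941, cosh=1.496115, sinh=1.112816; start (x,ẋ)=(0.214809, 0.359290) → end (x,ẋ)=(0.130973, -0.956403)

x = 0.1310, ẋ = -0.9564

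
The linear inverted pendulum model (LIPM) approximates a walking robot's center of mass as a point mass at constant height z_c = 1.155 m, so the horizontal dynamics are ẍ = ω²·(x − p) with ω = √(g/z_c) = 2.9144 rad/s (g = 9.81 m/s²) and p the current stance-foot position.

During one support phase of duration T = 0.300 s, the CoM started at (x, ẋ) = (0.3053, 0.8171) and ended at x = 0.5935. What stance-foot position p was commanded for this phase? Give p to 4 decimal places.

ωT = 2.9144·0.300 = 0.874320; cosh(ωT) = 1.407195, sinh(ωT) = 0.990050
x(T) = p + (x₀−p)·cosh(ωT) + (ẋ₀/ω)·sinh(ωT) ⇒ p·(1 − cosh) = x(T) − x₀·cosh − (ẋ₀/ω)·sinh
numerator   = 0.5935 − (0.3053)·1.407195 − (0.8171/2.9144)·0.990050 = -0.113693
denominator = 1 − 1.407195 = -0.407195
p = -0.113693 / -0.407195 = 0.2792

p = 0.2792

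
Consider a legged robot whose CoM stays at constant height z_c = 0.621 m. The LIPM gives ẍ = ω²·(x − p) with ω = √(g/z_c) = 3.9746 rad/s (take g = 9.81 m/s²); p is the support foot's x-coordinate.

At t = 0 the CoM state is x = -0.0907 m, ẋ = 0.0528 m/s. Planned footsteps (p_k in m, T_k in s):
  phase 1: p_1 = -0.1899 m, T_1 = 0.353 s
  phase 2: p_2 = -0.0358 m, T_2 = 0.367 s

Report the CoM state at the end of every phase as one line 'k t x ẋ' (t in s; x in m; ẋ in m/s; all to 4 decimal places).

phase 1: p=-0.1899, T=0.353, ωT=1.403034, cosh=2.156686, sinh=1.910836; start (x,ẋ)=(-0.090700, 0.052800) → end (x,ẋ)=(0.049427, 0.867278)
phase 2: p=-0.0358, T=0.367, ωT=1.458678, cosh=2.266408, sinh=2.033864; start (x,ẋ)=(0.049427, 0.867278) → end (x,ẋ)=(0.601160, 2.654566)

1 0.3530 0.0494 0.8673
2 0.7200 0.6012 2.6546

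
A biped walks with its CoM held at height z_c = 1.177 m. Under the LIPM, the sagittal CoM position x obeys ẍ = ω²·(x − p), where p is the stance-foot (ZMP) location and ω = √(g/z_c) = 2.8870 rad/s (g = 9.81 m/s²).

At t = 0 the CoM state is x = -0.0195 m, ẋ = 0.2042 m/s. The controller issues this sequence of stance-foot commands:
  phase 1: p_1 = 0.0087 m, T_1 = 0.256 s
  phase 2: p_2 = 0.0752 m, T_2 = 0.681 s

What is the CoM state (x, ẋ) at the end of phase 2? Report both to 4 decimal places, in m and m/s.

phase 1: p=0.0087, T=0.256, ωT=0.739072, cosh=1.285774, sinh=0.808217; start (x,ẋ)=(-0.019500, 0.204200) → end (x,ẋ)=(0.029607, 0.196755)
phase 2: p=0.0752, T=0.681, ωT=1.966047, cosh=3.641198, sinh=3.501189; start (x,ẋ)=(0.029607, 0.196755) → end (x,ẋ)=(0.147801, 0.255575)

x = 0.1478, ẋ = 0.2556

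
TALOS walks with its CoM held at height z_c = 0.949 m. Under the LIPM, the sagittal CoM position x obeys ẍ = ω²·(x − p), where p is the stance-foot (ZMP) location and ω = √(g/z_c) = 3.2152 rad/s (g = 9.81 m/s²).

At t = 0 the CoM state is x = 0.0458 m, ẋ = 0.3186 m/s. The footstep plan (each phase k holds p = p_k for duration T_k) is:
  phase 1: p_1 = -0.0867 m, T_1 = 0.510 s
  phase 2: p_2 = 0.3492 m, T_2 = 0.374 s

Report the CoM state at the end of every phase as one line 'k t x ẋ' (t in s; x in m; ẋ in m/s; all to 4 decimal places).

phase 1: p=-0.0867, T=0.510, ωT=1.639752, cosh=2.673960, sinh=2.479932; start (x,ẋ)=(0.045800, 0.318600) → end (x,ẋ)=(0.513341, 1.908409)
phase 2: p=0.3492, T=0.374, ωT=1.202485, cosh=1.814412, sinh=1.513965; start (x,ẋ)=(0.513341, 1.908409) → end (x,ẋ)=(1.545645, 4.261627)

1 0.5100 0.5133 1.9084
2 0.8840 1.5456 4.2616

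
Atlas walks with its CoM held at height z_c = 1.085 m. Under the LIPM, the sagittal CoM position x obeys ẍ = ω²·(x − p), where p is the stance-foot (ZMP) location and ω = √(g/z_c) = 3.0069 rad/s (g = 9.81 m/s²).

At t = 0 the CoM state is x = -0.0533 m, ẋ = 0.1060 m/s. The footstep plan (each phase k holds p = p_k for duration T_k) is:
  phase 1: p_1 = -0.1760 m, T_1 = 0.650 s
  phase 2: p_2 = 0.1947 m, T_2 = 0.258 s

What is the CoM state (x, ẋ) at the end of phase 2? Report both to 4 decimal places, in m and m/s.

phase 1: p=-0.1760, T=0.650, ωT=1.954485, cosh=3.600960, sinh=3.459322; start (x,ẋ)=(-0.053300, 0.106000) → end (x,ẋ)=(0.387787, 1.658007)
phase 2: p=0.1947, T=0.258, ωT=0.775780, cosh=1.316315, sinh=0.855971; start (x,ẋ)=(0.387787, 1.658007) → end (x,ẋ)=(0.920846, 2.679430)

x = 0.9208, ẋ = 2.6794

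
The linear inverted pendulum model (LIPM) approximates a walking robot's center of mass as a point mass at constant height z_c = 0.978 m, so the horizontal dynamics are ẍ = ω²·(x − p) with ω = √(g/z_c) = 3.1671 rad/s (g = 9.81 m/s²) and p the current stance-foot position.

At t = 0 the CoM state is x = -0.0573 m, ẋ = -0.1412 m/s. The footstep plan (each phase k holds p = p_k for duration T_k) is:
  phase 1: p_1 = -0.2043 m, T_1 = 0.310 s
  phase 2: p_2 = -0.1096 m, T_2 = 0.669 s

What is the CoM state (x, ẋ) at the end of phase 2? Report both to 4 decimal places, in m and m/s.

phase 1: p=-0.2043, T=0.310, ωT=0.981801, cosh=1.521948, sinh=1.147312; start (x,ẋ)=(-0.057300, -0.141200) → end (x,ẋ)=(-0.031725, 0.319248)
phase 2: p=-0.1096, T=0.669, ωT=2.118790, cosh=4.220620, sinh=4.100443; start (x,ẋ)=(-0.031725, 0.319248) → end (x,ẋ)=(0.632412, 2.358751)

x = 0.6324, ẋ = 2.3588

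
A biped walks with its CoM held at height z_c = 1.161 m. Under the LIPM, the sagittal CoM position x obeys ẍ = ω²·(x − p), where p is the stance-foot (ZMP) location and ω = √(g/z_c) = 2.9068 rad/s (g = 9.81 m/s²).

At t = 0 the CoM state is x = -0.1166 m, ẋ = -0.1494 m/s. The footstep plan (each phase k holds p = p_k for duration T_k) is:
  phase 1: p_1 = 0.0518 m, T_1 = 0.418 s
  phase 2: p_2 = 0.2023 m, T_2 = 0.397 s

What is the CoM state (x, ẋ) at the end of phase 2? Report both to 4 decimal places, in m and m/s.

phase 1: p=0.0518, T=0.418, ωT=1.215042, cosh=1.833567, sinh=1.536870; start (x,ẋ)=(-0.116600, -0.149400) → end (x,ẋ)=(-0.335963, -1.026241)
phase 2: p=0.2023, T=0.397, ωT=1.154000, cosh=1.743111, sinh=1.427738; start (x,ẋ)=(-0.335963, -1.026241) → end (x,ẋ)=(-1.240012, -4.022723)

x = -1.2400, ẋ = -4.0227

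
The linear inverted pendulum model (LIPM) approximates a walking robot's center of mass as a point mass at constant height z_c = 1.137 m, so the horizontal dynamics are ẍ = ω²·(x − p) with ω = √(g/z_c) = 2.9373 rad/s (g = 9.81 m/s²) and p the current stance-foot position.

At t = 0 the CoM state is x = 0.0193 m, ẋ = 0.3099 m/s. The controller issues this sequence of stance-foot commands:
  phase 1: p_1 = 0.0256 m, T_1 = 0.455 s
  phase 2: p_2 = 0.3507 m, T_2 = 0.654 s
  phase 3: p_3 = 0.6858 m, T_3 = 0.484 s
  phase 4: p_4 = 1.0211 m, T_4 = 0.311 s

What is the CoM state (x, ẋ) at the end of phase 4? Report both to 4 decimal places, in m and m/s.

phase 1: p=0.0256, T=0.455, ωT=1.336472, cosh=2.034181, sinh=1.771410; start (x,ẋ)=(0.019300, 0.309900) → end (x,ẋ)=(0.199677, 0.597613)
phase 2: p=0.3507, T=0.654, ωT=1.920994, cosh=3.487102, sinh=3.340641; start (x,ẋ)=(0.199677, 0.597613) → end (x,ẋ)=(0.503744, 0.602033)
phase 3: p=0.6858, T=0.484, ωT=1.421653, cosh=2.192640, sinh=1.951325; start (x,ẋ)=(0.503744, 0.602033) → end (x,ẋ)=(0.686563, 0.276565)
phase 4: p=1.0211, T=0.311, ωT=0.913500, cosh=1.447076, sinh=1.045958; start (x,ẋ)=(0.686563, 0.276565) → end (x,ẋ)=(0.635484, -0.627584)

x = 0.6355, ẋ = -0.6276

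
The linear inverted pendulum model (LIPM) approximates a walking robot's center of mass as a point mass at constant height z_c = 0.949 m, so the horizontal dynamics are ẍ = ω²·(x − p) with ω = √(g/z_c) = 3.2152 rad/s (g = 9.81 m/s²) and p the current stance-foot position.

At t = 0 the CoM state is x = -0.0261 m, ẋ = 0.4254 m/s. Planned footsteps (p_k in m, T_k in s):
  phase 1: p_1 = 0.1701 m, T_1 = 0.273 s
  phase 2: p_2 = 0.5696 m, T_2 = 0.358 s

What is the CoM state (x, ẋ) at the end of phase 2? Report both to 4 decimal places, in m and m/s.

x = -0.3896, ẋ = -2.5389

phase 1: p=0.1701, T=0.273, ωT=0.877750, cosh=1.410599, sinh=0.994881; start (x,ẋ)=(-0.026100, 0.425400) → end (x,ẋ)=(0.024972, -0.027525)
phase 2: p=0.5696, T=0.358, ωT=1.151042, cosh=1.738896, sinh=1.422589; start (x,ẋ)=(0.024972, -0.027525) → end (x,ẋ)=(-0.389629, -2.538939)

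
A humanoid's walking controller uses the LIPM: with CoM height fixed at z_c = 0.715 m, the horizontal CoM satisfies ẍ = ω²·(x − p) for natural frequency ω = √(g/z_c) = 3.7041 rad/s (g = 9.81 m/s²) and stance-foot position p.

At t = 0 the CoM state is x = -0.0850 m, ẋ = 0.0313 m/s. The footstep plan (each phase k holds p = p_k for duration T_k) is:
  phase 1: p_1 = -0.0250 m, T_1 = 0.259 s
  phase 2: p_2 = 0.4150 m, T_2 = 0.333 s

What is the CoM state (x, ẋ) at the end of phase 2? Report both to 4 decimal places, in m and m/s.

x = -0.6391, ẋ = -3.4016

phase 1: p=-0.0250, T=0.259, ωT=0.959362, cosh=1.496584, sinh=1.113447; start (x,ẋ)=(-0.085000, 0.031300) → end (x,ẋ)=(-0.105386, -0.200616)
phase 2: p=0.4150, T=0.333, ωT=1.233465, cosh=1.862194, sinh=1.570912; start (x,ẋ)=(-0.105386, -0.200616) → end (x,ẋ)=(-0.639141, -3.401618)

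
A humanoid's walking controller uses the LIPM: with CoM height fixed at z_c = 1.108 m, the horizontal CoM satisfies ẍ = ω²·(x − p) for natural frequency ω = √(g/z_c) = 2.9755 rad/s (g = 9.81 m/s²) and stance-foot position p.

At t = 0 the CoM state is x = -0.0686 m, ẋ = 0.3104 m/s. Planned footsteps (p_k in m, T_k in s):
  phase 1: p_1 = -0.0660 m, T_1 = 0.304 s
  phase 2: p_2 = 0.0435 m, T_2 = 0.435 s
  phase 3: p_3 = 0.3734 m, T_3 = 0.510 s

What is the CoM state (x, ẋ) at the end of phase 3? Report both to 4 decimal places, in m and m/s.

phase 1: p=-0.0660, T=0.304, ωT=0.904552, cosh=1.437774, sinh=1.033051; start (x,ẋ)=(-0.068600, 0.310400) → end (x,ẋ)=(0.038028, 0.438293)
phase 2: p=0.0435, T=0.435, ωT=1.294342, cosh=1.961337, sinh=1.687259; start (x,ẋ)=(0.038028, 0.438293) → end (x,ẋ)=(0.281302, 0.832170)
phase 3: p=0.3734, T=0.510, ωT=1.517505, cosh=2.390045, sinh=2.170787; start (x,ẋ)=(0.281302, 0.832170) → end (x,ẋ)=(0.760395, 1.394048)

x = 0.7604, ẋ = 1.3940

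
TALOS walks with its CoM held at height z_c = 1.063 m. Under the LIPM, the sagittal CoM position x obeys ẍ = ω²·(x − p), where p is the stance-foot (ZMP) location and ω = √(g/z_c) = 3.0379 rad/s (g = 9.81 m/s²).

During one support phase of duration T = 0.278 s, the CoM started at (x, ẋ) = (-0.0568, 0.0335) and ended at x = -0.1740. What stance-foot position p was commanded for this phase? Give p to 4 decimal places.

p = 0.2806

ωT = 3.0379·0.278 = 0.844536; cosh(ωT) = 1.378327, sinh(ωT) = 0.948571
x(T) = p + (x₀−p)·cosh(ωT) + (ẋ₀/ω)·sinh(ωT) ⇒ p·(1 − cosh) = x(T) − x₀·cosh − (ẋ₀/ω)·sinh
numerator   = -0.1740 − (-0.0568)·1.378327 − (0.0335/3.0379)·0.948571 = -0.106171
denominator = 1 − 1.378327 = -0.378327
p = -0.106171 / -0.378327 = 0.2806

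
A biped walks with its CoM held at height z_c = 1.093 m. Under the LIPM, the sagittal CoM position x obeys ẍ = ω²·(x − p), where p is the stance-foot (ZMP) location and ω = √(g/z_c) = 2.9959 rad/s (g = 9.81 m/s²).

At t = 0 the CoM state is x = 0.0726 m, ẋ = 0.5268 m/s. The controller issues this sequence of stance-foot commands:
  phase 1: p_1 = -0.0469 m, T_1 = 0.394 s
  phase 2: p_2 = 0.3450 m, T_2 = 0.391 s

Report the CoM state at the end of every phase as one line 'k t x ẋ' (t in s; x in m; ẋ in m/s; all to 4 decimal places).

1 0.3940 0.4252 1.4662
2 0.7850 1.2005 2.9430

phase 1: p=-0.0469, T=0.394, ωT=1.180385, cosh=1.781393, sinh=1.474233; start (x,ẋ)=(0.072600, 0.526800) → end (x,ẋ)=(0.425206, 1.466228)
phase 2: p=0.3450, T=0.391, ωT=1.171397, cosh=1.768215, sinh=1.458281; start (x,ẋ)=(0.425206, 1.466228) → end (x,ẋ)=(1.200521, 2.943016)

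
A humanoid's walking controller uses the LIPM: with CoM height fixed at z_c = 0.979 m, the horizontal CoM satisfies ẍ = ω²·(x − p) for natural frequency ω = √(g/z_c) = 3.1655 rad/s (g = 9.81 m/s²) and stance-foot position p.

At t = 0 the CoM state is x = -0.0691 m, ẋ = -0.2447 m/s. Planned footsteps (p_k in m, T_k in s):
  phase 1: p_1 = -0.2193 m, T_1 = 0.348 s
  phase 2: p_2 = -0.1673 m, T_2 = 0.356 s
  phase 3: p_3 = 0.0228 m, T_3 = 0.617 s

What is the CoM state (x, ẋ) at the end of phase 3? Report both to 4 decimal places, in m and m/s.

x = 1.1604, ẋ = 3.6828

phase 1: p=-0.2193, T=0.348, ωT=1.101594, cosh=1.670650, sinh=1.338309; start (x,ẋ)=(-0.069100, -0.244700) → end (x,ẋ)=(-0.071823, 0.227502)
phase 2: p=-0.1673, T=0.356, ωT=1.126918, cosh=1.705080, sinh=1.381050; start (x,ẋ)=(-0.071823, 0.227502) → end (x,ẋ)=(0.094752, 0.805309)
phase 3: p=0.0228, T=0.617, ωT=1.953114, cosh=3.596219, sinh=3.454387; start (x,ẋ)=(0.094752, 0.805309) → end (x,ẋ)=(1.160356, 3.682847)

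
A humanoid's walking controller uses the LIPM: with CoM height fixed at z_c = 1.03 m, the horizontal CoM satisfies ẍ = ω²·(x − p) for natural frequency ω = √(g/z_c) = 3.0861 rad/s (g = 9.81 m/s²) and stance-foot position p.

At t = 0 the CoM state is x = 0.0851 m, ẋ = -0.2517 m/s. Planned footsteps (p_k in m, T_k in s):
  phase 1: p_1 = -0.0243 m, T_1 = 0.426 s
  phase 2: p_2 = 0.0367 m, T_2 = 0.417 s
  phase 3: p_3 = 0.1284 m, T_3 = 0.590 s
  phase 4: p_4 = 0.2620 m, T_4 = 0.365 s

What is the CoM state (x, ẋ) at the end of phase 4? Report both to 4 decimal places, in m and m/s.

phase 1: p=-0.0243, T=0.426, ωT=1.314679, cosh=1.996057, sinh=1.727497; start (x,ẋ)=(0.085100, -0.251700) → end (x,ẋ)=(0.053175, 0.080829)
phase 2: p=0.0367, T=0.417, ωT=1.286904, cosh=1.948840, sinh=1.672716; start (x,ẋ)=(0.053175, 0.080829) → end (x,ẋ)=(0.112618, 0.242571)
phase 3: p=0.1284, T=0.590, ωT=1.820799, cosh=3.169344, sinh=3.007448; start (x,ẋ)=(0.112618, 0.242571) → end (x,ẋ)=(0.314771, 0.622315)
phase 4: p=0.2620, T=0.365, ωT=1.126426, cosh=1.704402, sinh=1.380212; start (x,ẋ)=(0.314771, 0.622315) → end (x,ẋ)=(0.630263, 1.285449)

x = 0.6303, ẋ = 1.2854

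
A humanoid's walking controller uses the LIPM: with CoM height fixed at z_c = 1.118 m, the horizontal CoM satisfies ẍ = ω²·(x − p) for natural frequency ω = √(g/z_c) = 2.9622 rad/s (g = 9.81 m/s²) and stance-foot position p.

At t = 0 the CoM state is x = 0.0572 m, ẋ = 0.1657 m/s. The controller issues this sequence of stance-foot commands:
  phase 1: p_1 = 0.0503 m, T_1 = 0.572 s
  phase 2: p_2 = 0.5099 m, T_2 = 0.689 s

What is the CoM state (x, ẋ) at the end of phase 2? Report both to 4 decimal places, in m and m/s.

phase 1: p=0.0503, T=0.572, ωT=1.694378, cosh=2.813487, sinh=2.629774; start (x,ẋ)=(0.057200, 0.165700) → end (x,ẋ)=(0.216818, 0.519945)
phase 2: p=0.5099, T=0.689, ωT=2.040956, cosh=3.913934, sinh=3.784029; start (x,ẋ)=(0.216818, 0.519945) → end (x,ẋ)=(0.026994, -1.250143)

x = 0.0270, ẋ = -1.2501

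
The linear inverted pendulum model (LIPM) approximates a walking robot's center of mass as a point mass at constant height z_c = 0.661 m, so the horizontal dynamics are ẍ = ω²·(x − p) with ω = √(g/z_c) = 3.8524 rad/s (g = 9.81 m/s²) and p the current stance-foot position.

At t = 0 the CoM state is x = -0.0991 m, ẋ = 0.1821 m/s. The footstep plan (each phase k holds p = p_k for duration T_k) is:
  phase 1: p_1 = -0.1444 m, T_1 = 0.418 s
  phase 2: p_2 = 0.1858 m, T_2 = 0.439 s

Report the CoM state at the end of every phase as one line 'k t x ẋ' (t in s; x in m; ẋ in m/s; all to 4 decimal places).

phase 1: p=-0.1444, T=0.418, ωT=1.610303, cosh=2.602078, sinh=2.402251; start (x,ẋ)=(-0.099100, 0.182100) → end (x,ẋ)=(0.087027, 0.893064)
phase 2: p=0.1858, T=0.439, ωT=1.691204, cosh=2.805153, sinh=2.620855; start (x,ẋ)=(0.087027, 0.893064) → end (x,ẋ)=(0.516293, 1.507908)

1 0.4180 0.0870 0.8931
2 0.8570 0.5163 1.5079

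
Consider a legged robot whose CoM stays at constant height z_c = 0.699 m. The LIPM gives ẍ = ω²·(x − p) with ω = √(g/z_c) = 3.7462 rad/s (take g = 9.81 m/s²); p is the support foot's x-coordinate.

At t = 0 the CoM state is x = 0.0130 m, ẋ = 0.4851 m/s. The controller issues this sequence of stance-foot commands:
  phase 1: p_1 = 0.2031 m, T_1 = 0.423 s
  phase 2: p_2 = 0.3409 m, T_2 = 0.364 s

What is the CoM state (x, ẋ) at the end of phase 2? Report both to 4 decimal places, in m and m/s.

x = -0.5325, ẋ = -3.0772

phase 1: p=0.2031, T=0.423, ωT=1.584643, cosh=2.541284, sinh=2.336263; start (x,ẋ)=(0.013000, 0.485100) → end (x,ẋ)=(0.022527, -0.430999)
phase 2: p=0.3409, T=0.364, ωT=1.363617, cosh=2.083022, sinh=1.827288; start (x,ẋ)=(0.022527, -0.430999) → end (x,ẋ)=(-0.532506, -3.077164)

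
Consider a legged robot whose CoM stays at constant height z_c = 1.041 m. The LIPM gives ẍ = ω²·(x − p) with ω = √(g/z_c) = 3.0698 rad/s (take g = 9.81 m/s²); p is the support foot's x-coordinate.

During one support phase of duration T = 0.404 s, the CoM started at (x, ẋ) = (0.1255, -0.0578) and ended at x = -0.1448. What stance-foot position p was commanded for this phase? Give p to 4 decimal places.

p = 0.4010

ωT = 3.0698·0.404 = 1.240199; cosh(ωT) = 1.872814, sinh(ωT) = 1.583488
x(T) = p + (x₀−p)·cosh(ωT) + (ẋ₀/ω)·sinh(ωT) ⇒ p·(1 − cosh) = x(T) − x₀·cosh − (ẋ₀/ω)·sinh
numerator   = -0.1448 − (0.1255)·1.872814 − (-0.0578/3.0698)·1.583488 = -0.350023
denominator = 1 − 1.872814 = -0.872814
p = -0.350023 / -0.872814 = 0.4010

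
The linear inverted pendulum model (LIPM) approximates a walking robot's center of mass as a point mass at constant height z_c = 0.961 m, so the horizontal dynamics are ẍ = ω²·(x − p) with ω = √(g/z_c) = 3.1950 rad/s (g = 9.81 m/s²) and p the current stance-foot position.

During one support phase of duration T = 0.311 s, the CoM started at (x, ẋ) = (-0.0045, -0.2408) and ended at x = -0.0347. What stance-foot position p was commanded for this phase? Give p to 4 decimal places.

ωT = 3.1950·0.311 = 0.993645; cosh(ωT) = 1.535643, sinh(ωT) = 1.165419
x(T) = p + (x₀−p)·cosh(ωT) + (ẋ₀/ω)·sinh(ωT) ⇒ p·(1 − cosh) = x(T) − x₀·cosh − (ẋ₀/ω)·sinh
numerator   = -0.0347 − (-0.0045)·1.535643 − (-0.2408/3.1950)·1.165419 = 0.060045
denominator = 1 − 1.535643 = -0.535643
p = 0.060045 / -0.535643 = -0.1121

p = -0.1121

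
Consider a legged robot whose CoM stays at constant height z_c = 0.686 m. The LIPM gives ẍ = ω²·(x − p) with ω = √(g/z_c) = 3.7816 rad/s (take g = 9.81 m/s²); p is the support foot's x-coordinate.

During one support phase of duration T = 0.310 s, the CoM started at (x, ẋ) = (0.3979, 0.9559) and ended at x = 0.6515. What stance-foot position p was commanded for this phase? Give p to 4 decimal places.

ωT = 3.7816·0.310 = 1.172296; cosh(ωT) = 1.769527, sinh(ωT) = 1.459872
x(T) = p + (x₀−p)·cosh(ωT) + (ẋ₀/ω)·sinh(ωT) ⇒ p·(1 − cosh) = x(T) − x₀·cosh − (ẋ₀/ω)·sinh
numerator   = 0.6515 − (0.3979)·1.769527 − (0.9559/3.7816)·1.459872 = -0.421616
denominator = 1 − 1.769527 = -0.769527
p = -0.421616 / -0.769527 = 0.5479

p = 0.5479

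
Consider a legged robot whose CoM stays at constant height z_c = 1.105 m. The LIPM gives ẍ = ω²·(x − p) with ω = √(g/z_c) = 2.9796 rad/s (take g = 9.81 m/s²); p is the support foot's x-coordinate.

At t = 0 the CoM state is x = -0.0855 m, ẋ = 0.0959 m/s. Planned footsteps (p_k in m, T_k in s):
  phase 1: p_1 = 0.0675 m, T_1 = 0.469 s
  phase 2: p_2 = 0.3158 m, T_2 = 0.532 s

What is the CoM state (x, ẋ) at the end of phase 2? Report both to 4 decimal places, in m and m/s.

x = -1.5125, ẋ = -5.2682

phase 1: p=0.0675, T=0.469, ωT=1.397432, cosh=2.146016, sinh=1.898785; start (x,ẋ)=(-0.085500, 0.095900) → end (x,ẋ)=(-0.199727, -0.659813)
phase 2: p=0.3158, T=0.532, ωT=1.585147, cosh=2.542464, sinh=2.337546; start (x,ẋ)=(-0.199727, -0.659813) → end (x,ẋ)=(-1.512543, -5.268172)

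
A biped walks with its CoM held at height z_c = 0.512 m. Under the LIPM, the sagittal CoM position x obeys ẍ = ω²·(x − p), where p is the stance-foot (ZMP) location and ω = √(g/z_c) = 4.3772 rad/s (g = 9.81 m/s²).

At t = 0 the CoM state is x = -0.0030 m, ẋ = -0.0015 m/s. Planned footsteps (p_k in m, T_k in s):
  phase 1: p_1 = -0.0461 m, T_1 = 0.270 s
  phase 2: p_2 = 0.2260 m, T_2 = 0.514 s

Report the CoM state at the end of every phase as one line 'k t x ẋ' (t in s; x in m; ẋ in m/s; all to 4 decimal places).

phase 1: p=-0.0461, T=0.270, ωT=1.181844, cosh=1.783547, sinh=1.476834; start (x,ẋ)=(-0.003000, -0.001500) → end (x,ẋ)=(0.030265, 0.275940)
phase 2: p=0.2260, T=0.514, ωT=2.249881, cosh=4.796008, sinh=4.690597; start (x,ẋ)=(0.030265, 0.275940) → end (x,ẋ)=(-0.417051, -2.695361)

1 0.2700 0.0303 0.2759
2 0.7840 -0.4171 -2.6954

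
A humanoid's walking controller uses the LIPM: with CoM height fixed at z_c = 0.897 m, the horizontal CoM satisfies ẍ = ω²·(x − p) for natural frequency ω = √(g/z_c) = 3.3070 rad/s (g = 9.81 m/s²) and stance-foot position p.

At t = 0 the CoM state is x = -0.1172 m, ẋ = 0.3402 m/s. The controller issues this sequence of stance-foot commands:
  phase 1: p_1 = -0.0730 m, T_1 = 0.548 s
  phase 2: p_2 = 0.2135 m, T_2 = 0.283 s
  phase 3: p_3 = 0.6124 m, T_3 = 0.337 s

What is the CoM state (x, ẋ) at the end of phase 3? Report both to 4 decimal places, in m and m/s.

phase 1: p=-0.0730, T=0.548, ωT=1.812236, cosh=3.143707, sinh=2.980419; start (x,ẋ)=(-0.117200, 0.340200) → end (x,ẋ)=(0.094652, 0.633843)
phase 2: p=0.2135, T=0.283, ωT=0.935881, cosh=1.470849, sinh=1.078609; start (x,ẋ)=(0.094652, 0.633843) → end (x,ẋ)=(0.245426, 0.508361)
phase 3: p=0.6124, T=0.337, ωT=1.114459, cosh=1.688006, sinh=1.359913; start (x,ẋ)=(0.245426, 0.508361) → end (x,ẋ)=(0.201996, -0.792250)

x = 0.2020, ẋ = -0.7923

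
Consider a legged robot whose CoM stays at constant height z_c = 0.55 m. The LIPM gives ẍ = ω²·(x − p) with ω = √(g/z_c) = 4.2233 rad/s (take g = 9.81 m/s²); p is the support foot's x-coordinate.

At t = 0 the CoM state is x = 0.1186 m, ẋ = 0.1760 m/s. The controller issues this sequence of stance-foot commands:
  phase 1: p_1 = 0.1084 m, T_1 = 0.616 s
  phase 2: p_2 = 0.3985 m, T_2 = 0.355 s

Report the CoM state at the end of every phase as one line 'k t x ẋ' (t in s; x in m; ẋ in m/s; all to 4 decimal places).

1 0.6160 0.4570 1.4820
2 0.9710 1.2826 4.0095

phase 1: p=0.1084, T=0.616, ωT=2.601553, cosh=6.779410, sinh=6.705251; start (x,ẋ)=(0.118600, 0.176000) → end (x,ẋ)=(0.456982, 1.482023)
phase 2: p=0.3985, T=0.355, ωT=1.499271, cosh=2.350859, sinh=2.127566; start (x,ẋ)=(0.456982, 1.482023) → end (x,ẋ)=(1.282579, 4.009505)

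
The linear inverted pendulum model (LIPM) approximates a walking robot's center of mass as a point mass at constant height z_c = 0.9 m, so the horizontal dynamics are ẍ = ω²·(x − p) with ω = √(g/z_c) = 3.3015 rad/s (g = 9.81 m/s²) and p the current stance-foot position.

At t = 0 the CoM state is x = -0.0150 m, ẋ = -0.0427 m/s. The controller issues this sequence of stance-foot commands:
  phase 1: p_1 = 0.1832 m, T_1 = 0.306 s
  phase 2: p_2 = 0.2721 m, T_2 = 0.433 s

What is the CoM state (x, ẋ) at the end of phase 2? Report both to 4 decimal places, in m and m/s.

phase 1: p=0.1832, T=0.306, ωT=1.010259, cosh=1.555218, sinh=1.191094; start (x,ẋ)=(-0.015000, -0.042700) → end (x,ẋ)=(-0.140449, -0.845809)
phase 2: p=0.2721, T=0.433, ωT=1.429550, cosh=2.208117, sinh=1.968700; start (x,ẋ)=(-0.140449, -0.845809) → end (x,ẋ)=(-1.143217, -4.549076)

x = -1.1432, ẋ = -4.5491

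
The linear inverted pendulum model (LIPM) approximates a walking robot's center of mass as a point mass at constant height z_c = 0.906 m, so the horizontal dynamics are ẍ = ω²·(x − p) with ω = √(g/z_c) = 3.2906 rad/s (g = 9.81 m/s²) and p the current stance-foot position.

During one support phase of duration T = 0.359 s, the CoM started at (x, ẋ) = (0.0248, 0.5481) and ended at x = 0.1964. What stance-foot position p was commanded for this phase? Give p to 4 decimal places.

p = 0.1196

ωT = 3.2906·0.359 = 1.181325; cosh(ωT) = 1.782781, sinh(ωT) = 1.475909
x(T) = p + (x₀−p)·cosh(ωT) + (ẋ₀/ω)·sinh(ωT) ⇒ p·(1 − cosh) = x(T) − x₀·cosh − (ẋ₀/ω)·sinh
numerator   = 0.1964 − (0.0248)·1.782781 − (0.5481/3.2906)·1.475909 = -0.093648
denominator = 1 − 1.782781 = -0.782781
p = -0.093648 / -0.782781 = 0.1196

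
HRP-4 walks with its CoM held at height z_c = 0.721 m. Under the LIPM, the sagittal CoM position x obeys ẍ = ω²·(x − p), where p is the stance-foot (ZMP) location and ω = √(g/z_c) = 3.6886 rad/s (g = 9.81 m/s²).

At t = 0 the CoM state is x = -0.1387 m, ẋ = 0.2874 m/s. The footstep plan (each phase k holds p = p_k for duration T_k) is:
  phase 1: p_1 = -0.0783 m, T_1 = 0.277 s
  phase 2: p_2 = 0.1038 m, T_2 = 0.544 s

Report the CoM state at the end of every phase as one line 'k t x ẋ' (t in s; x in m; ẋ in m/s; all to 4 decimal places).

1 0.2770 -0.0789 0.1816
2 0.8210 -0.4081 -1.7730

phase 1: p=-0.0783, T=0.277, ωT=1.021742, cosh=1.568999, sinh=1.209032; start (x,ẋ)=(-0.138700, 0.287400) → end (x,ẋ)=(-0.078865, 0.181568)
phase 2: p=0.1038, T=0.544, ωT=2.006598, cosh=3.786209, sinh=3.651764; start (x,ẋ)=(-0.078865, 0.181568) → end (x,ẋ)=(-0.408053, -1.773022)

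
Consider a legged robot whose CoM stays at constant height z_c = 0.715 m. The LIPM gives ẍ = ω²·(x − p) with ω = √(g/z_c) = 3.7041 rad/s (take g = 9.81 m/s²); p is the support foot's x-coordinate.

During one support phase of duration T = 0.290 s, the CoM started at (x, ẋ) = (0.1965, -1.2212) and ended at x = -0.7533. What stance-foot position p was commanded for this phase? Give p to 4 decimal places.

ωT = 3.7041·0.290 = 1.074189; cosh(ωT) = 1.634596, sinh(ωT) = 1.293021
x(T) = p + (x₀−p)·cosh(ωT) + (ẋ₀/ω)·sinh(ωT) ⇒ p·(1 − cosh) = x(T) − x₀·cosh − (ẋ₀/ω)·sinh
numerator   = -0.7533 − (0.1965)·1.634596 − (-1.2212/3.7041)·1.293021 = -0.648204
denominator = 1 − 1.634596 = -0.634596
p = -0.648204 / -0.634596 = 1.0214

p = 1.0214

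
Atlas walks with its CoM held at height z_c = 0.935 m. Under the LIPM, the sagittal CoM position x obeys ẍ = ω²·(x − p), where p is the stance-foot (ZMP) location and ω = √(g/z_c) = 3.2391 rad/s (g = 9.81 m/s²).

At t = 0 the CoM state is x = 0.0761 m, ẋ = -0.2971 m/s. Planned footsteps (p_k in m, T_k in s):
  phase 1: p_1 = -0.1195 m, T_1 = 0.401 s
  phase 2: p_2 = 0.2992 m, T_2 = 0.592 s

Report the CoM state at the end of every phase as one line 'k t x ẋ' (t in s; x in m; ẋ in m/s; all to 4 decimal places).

phase 1: p=-0.1195, T=0.401, ωT=1.298879, cosh=1.969012, sinh=1.696174; start (x,ẋ)=(0.076100, -0.297100) → end (x,ẋ)=(0.110060, 0.489648)
phase 2: p=0.2992, T=0.592, ωT=1.917547, cosh=3.475608, sinh=3.328641; start (x,ẋ)=(0.110060, 0.489648) → end (x,ẋ)=(0.145009, -0.337439)

1 0.4010 0.1101 0.4896
2 0.9930 0.1450 -0.3374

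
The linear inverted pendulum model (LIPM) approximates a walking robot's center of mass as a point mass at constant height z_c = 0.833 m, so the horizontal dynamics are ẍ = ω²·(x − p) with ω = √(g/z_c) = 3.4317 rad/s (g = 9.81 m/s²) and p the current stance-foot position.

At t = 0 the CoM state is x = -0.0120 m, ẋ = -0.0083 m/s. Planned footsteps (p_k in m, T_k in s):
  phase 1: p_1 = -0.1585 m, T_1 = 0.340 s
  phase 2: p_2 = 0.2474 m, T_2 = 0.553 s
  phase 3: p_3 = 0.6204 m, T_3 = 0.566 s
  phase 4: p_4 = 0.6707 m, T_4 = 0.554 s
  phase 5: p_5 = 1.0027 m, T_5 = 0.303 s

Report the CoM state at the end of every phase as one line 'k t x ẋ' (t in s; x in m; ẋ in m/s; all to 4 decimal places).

phase 1: p=-0.1585, T=0.340, ωT=1.166778, cosh=1.761498, sinh=1.450130; start (x,ẋ)=(-0.012000, -0.008300) → end (x,ẋ)=(0.096052, 0.714424)
phase 2: p=0.2474, T=0.553, ωT=1.897730, cosh=3.410322, sinh=3.260413; start (x,ẋ)=(0.096052, 0.714424) → end (x,ẋ)=(0.410020, 0.743020)
phase 3: p=0.6204, T=0.566, ωT=1.942342, cosh=3.559218, sinh=3.415851; start (x,ẋ)=(0.410020, 0.743020) → end (x,ẋ)=(0.611200, 0.178458)
phase 4: p=0.6707, T=0.554, ωT=1.901162, cosh=3.421531, sinh=3.272136; start (x,ẋ)=(0.611200, 0.178458) → end (x,ẋ)=(0.637278, -0.057529)
phase 5: p=1.0027, T=0.303, ωT=1.039805, cosh=1.591095, sinh=1.237571; start (x,ẋ)=(0.637278, -0.057529) → end (x,ẋ)=(0.400532, -1.643473)

1 0.3400 0.0961 0.7144
2 0.8930 0.4100 0.7430
3 1.4590 0.6112 0.1785
4 2.0130 0.6373 -0.0575
5 2.3160 0.4005 -1.6435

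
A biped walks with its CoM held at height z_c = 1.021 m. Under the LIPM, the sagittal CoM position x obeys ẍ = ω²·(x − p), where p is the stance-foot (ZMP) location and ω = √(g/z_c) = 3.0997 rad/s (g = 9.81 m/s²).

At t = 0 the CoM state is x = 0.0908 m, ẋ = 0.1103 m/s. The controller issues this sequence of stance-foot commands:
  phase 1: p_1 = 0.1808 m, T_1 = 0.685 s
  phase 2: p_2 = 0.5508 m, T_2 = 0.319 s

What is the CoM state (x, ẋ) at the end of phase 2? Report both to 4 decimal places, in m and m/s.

phase 1: p=0.1808, T=0.685, ωT=2.123295, cosh=4.239133, sinh=4.119496; start (x,ẋ)=(0.090800, 0.110300) → end (x,ẋ)=(-0.054133, -0.681652)
phase 2: p=0.5508, T=0.319, ωT=0.988804, cosh=1.530020, sinh=1.157999; start (x,ẋ)=(-0.054133, -0.681652) → end (x,ẋ)=(-0.629415, -3.214318)

x = -0.6294, ẋ = -3.2143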